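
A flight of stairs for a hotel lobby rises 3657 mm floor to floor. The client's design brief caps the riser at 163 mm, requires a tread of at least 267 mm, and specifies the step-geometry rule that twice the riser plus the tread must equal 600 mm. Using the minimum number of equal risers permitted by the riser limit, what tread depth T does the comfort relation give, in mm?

⌈3657/163⌉ = 23 risers.
Each riser is 3657/23 = 159 mm (≤ 163 mm).
Tread T = 600 − 2 × 159 = 282 mm (≥ 267 mm).

282 mm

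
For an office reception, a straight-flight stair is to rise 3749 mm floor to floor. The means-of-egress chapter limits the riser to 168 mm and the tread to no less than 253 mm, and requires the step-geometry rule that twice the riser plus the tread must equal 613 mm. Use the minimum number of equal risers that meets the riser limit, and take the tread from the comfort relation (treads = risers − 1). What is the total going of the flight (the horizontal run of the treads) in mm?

⌈3749/168⌉ = 23 risers.
Riser R = 3749 / 23 = 163 mm, within the 168 mm limit.
From 2R + T = 613: T = 613 − 326 = 287 mm.
Going = (23 − 1) × 287 = 6314 mm.

6314 mm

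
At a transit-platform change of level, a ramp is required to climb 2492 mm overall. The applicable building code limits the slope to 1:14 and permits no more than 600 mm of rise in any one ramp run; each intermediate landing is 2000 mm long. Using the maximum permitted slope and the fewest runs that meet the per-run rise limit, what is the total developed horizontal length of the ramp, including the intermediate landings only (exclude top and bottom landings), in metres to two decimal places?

2492 / 600 = 4.153 → round up to 5 ramp runs. That means 4 intermediate landings.
Horizontal run for 2492 mm of rise at 1:14 is 2492 × 14 = 34888 mm.
Intermediate landings: 4 × 2000 = 8000 mm.
Developed length = 34888 + 8000 = 42888 mm.
= 42.89 m.

42.89 m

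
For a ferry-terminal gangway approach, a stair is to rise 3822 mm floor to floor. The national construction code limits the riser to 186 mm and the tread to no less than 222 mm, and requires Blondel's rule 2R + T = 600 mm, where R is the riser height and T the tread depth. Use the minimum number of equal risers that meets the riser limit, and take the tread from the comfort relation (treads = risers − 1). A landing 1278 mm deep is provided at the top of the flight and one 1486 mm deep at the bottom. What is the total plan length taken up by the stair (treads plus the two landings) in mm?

3822 / 186 = 20.55, so 21 risers are needed.
Riser R = 3822 / 21 = 182 mm, within the 186 mm limit.
T = 600 − 2·182 = 236 mm, which satisfies the 222 mm minimum.
21 risers give 20 treads; going = 20 × 236 = 4720 mm.
Add landings: 4720 + 1278 + 1486 = 7484 mm.

7484 mm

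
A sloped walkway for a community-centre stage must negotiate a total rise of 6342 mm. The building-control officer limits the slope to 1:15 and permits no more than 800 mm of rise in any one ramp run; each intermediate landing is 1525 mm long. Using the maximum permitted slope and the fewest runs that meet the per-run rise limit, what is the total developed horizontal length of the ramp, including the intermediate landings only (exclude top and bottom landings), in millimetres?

105805 mm

6342 / 800 = 7.928 → round up to 8 ramp runs. That means 7 intermediate landings.
Horizontal run for 6342 mm of rise at 1:15 is 6342 × 15 = 95130 mm.
Intermediate landings: 7 × 1525 = 10675 mm.
Developed length = 95130 + 10675 = 105805 mm.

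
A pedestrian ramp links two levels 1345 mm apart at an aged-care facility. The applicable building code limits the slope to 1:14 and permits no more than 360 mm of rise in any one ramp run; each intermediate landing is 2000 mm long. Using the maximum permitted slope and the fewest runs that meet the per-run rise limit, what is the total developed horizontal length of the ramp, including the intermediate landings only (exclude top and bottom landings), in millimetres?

24830 mm

1345 / 360 = 3.736 → round up to 4 ramp runs. That means 3 intermediate landings.
Horizontal run for 1345 mm of rise at 1:14 is 1345 × 14 = 18830 mm.
3 intermediate landings contribute 3 × 2000 = 6000 mm.
Total developed length = 18830 + 6000 = 24830 mm.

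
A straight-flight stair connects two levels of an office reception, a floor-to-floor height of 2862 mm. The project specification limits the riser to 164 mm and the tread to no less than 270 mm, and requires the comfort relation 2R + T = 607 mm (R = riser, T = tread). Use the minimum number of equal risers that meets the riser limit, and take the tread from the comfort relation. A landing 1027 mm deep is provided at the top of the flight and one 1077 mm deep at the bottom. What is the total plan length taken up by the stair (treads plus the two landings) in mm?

⌈2862/164⌉ = 18 risers.
R = 2862 ÷ 18 = 159 mm.
From 2R + T = 607: T = 607 − 318 = 289 mm.
Treads = 18 − 1 = 17; going = 17 × 289 = 4913 mm.
Enclosure = 4913 + 1027 + 1077 = 7017 mm.

7017 mm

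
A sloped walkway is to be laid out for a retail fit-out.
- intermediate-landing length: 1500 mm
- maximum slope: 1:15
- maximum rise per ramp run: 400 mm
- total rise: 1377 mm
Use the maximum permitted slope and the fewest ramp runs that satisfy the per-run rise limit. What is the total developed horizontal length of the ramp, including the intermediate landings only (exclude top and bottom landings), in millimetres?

At most 400 each: 1377/400 = 3.44, giving 4 ramp runs. That means 3 intermediate landings.
Ramp run (horizontal) at 1:15: 1377 × 15 = 20655 mm.
Intermediate landings: 3 × 1500 = 4500 mm.
Developed length = 20655 + 4500 = 25155 mm.

25155 mm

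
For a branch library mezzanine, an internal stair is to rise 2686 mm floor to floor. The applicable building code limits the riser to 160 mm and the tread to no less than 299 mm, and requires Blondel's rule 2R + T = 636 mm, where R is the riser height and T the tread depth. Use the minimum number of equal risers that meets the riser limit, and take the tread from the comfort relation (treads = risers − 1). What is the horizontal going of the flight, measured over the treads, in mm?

5120 mm

At most 160 each: 2686/160 = 16.79, giving 17 risers.
R = 2686 ÷ 17 = 158 mm.
From 2R + T = 636: T = 636 − 316 = 320 mm.
Treads = 17 − 1 = 16; going = 16 × 320 = 5120 mm.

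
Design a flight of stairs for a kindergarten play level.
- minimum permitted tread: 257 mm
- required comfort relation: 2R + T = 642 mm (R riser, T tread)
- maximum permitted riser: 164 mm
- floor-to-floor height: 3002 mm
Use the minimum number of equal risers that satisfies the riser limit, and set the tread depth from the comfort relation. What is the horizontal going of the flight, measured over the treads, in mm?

5868 mm

3002 / 164 = 18.305 → round up to 19 risers.
R = 3002 ÷ 19 = 158 mm.
Tread T = 642 − 2 × 158 = 326 mm (≥ 257 mm).
Going = (19 − 1) × 326 = 5868 mm.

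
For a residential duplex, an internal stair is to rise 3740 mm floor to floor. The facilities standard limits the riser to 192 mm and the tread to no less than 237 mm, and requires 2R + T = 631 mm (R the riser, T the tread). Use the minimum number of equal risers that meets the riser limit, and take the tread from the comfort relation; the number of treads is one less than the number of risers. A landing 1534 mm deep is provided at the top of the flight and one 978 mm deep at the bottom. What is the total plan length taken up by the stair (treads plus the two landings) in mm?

7395 mm

At most 192 each: 3740/192 = 19.48, giving 20 risers.
Each riser is 3740/20 = 187 mm (≤ 192 mm).
Tread T = 631 − 2 × 187 = 257 mm (≥ 237 mm).
Going = (20 − 1) × 257 = 4883 mm.
Add landings: 4883 + 1534 + 978 = 7395 mm.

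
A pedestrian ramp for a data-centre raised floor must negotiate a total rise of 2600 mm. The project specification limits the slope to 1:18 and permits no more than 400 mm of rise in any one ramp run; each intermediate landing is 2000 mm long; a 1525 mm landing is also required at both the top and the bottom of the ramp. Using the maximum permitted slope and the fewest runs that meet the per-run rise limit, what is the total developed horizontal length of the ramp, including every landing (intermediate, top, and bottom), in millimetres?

61850 mm

⌈2600/400⌉ = 7 ramp runs. That means 6 intermediate landings.
Horizontal run for 2600 mm of rise at 1:18 is 2600 × 18 = 46800 mm.
Intermediate landings: 6 × 2000 = 12000 mm.
Top and bottom landings: 2 × 1525 = 3050 mm.
Total = 46800 + 12000 + 3050 = 61850 mm.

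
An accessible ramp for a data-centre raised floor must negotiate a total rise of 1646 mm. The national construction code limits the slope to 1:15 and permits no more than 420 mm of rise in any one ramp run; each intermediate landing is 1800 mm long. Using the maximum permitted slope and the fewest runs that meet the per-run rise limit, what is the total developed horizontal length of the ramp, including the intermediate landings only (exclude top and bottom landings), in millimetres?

30090 mm

1646 / 420 = 3.919 → round up to 4 ramp runs. That means 3 intermediate landings.
Ramp run (horizontal) at 1:15: 1646 × 15 = 24690 mm.
3 intermediate landings contribute 3 × 1800 = 5400 mm.
Total developed length = 24690 + 5400 = 30090 mm.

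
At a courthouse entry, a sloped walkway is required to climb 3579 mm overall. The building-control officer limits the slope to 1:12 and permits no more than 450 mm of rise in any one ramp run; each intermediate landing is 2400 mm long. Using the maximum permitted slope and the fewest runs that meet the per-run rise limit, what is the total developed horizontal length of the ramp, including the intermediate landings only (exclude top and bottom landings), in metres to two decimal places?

3579 / 450 = 7.95, so 8 ramp runs are needed. That means 7 intermediate landings.
Horizontal run for 3579 mm of rise at 1:12 is 3579 × 12 = 42948 mm.
7 intermediate landings contribute 7 × 2400 = 16800 mm.
Developed length = 42948 + 16800 = 59748 mm.
= 59.75 m.

59.75 m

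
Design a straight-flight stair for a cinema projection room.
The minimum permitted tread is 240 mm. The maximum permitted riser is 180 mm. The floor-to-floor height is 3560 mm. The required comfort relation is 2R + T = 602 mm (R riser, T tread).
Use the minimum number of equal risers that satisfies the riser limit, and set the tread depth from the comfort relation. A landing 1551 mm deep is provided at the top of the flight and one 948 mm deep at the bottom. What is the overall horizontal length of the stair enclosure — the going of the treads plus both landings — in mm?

3560 / 180 = 19.778 → round up to 20 risers.
R = 3560 ÷ 20 = 178 mm.
Tread T = 602 − 2 × 178 = 246 mm (≥ 240 mm).
Going = (20 − 1) × 246 = 4674 mm.
Add landings: 4674 + 1551 + 948 = 7173 mm.

7173 mm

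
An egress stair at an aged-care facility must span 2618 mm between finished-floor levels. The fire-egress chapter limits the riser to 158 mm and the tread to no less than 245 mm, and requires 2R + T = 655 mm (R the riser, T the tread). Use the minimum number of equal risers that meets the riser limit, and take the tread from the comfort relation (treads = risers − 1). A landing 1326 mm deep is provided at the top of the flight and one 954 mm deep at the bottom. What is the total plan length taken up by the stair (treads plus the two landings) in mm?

2618 / 158 = 16.57, so 17 risers are needed.
Riser R = 2618 / 17 = 154 mm, within the 158 mm limit.
Tread T = 655 − 2 × 154 = 347 mm (≥ 245 mm).
Going = (17 − 1) × 347 = 5552 mm.
Add landings: 5552 + 1326 + 954 = 7832 mm.

7832 mm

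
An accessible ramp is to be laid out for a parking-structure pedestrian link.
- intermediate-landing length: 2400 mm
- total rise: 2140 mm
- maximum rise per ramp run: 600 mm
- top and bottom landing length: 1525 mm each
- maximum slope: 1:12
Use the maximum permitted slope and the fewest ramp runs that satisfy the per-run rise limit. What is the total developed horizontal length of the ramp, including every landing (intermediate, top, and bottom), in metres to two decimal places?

2140 / 600 = 3.57, so 4 ramp runs are needed. That means 3 intermediate landings.
Horizontal run for 2140 mm of rise at 1:12 is 2140 × 12 = 25680 mm.
Intermediate landings: 3 × 2400 = 7200 mm.
Top and bottom landings: 2 × 1525 = 3050 mm.
Total = 25680 + 7200 + 3050 = 35930 mm.
= 35.93 m.

35.93 m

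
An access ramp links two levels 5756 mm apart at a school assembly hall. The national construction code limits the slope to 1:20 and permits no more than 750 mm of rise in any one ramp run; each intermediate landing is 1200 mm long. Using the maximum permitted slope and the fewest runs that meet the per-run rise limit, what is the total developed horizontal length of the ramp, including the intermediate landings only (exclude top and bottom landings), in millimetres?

123520 mm

5756 / 750 = 7.67, so 8 ramp runs are needed. That means 7 intermediate landings.
Ramp run (horizontal) at 1:20: 5756 × 20 = 115120 mm.
Intermediate landings: 7 × 1200 = 8400 mm.
Developed length = 115120 + 8400 = 123520 mm.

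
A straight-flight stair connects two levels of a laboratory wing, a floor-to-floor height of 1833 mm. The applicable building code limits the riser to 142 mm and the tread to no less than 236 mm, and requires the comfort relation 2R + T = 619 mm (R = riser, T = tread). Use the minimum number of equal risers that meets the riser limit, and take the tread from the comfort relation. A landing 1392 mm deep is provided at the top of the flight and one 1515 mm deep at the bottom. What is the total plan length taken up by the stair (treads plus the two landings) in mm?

⌈1833/142⌉ = 13 risers.
R = 1833 ÷ 13 = 141 mm.
T = 619 − 2·141 = 337 mm, which satisfies the 236 mm minimum.
Going = (13 − 1) × 337 = 4044 mm.
Add landings: 4044 + 1392 + 1515 = 6951 mm.

6951 mm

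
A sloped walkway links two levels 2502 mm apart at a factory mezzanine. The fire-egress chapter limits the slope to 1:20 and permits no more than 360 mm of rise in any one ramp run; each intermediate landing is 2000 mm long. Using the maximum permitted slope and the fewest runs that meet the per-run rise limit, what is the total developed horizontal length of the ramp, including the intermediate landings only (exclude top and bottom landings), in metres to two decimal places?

2502 / 360 = 6.95, so 7 ramp runs are needed. That means 6 intermediate landings.
Ramp run (horizontal) at 1:20: 2502 × 20 = 50040 mm.
6 intermediate landings contribute 6 × 2000 = 12000 mm.
Developed length = 50040 + 12000 = 62040 mm.
= 62.04 m.

62.04 m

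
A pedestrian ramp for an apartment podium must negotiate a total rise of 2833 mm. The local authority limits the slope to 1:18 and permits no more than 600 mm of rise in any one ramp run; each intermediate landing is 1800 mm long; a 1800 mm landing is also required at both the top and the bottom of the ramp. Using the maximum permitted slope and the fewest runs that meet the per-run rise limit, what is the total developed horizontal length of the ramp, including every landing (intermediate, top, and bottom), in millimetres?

61794 mm

2833 / 600 = 4.722 → round up to 5 ramp runs. That means 4 intermediate landings.
Ramp run (horizontal) at 1:18: 2833 × 18 = 50994 mm.
Intermediate landings: 4 × 1800 = 7200 mm.
Top and bottom landings: 2 × 1800 = 3600 mm.
Total = 50994 + 7200 + 3600 = 61794 mm.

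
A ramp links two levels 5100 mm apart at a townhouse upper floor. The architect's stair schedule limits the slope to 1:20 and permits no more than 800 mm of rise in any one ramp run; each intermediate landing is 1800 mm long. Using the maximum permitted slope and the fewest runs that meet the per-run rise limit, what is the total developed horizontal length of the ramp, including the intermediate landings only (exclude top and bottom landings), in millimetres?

5100 / 800 = 6.375 → round up to 7 ramp runs. That means 6 intermediate landings.
Ramp run (horizontal) at 1:20: 5100 × 20 = 102000 mm.
Intermediate landings: 6 × 1800 = 10800 mm.
Developed length = 102000 + 10800 = 112800 mm.

112800 mm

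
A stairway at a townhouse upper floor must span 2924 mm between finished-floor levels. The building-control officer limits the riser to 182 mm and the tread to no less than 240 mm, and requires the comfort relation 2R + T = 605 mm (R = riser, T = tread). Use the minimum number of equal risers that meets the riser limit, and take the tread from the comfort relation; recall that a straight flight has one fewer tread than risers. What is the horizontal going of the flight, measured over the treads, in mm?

4176 mm

2924 / 182 = 16.07, so 17 risers are needed.
Each riser is 2924/17 = 172 mm (≤ 182 mm).
T = 605 − 2·172 = 261 mm, which satisfies the 240 mm minimum.
Treads = 17 − 1 = 16; going = 16 × 261 = 4176 mm.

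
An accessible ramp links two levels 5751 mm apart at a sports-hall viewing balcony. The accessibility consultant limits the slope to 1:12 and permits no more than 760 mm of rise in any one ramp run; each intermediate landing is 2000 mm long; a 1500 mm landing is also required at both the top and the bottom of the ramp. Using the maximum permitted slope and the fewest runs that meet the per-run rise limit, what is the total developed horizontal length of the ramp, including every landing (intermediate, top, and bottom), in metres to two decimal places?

At most 760 each: 5751/760 = 7.57, giving 8 ramp runs. That means 7 intermediate landings.
Horizontal run for 5751 mm of rise at 1:12 is 5751 × 12 = 69012 mm.
Intermediate landings: 7 × 2000 = 14000 mm.
Top and bottom landings: 2 × 1500 = 3000 mm.
Total = 69012 + 14000 + 3000 = 86012 mm.
= 86.01 m.

86.01 m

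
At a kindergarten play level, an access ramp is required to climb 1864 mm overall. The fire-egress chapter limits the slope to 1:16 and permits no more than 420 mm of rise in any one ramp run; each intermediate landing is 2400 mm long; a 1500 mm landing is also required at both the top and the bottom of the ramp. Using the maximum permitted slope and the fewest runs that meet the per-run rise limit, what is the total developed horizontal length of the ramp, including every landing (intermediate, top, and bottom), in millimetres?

42424 mm

1864 / 420 = 4.44, so 5 ramp runs are needed. That means 4 intermediate landings.
Horizontal run for 1864 mm of rise at 1:16 is 1864 × 16 = 29824 mm.
4 intermediate landings contribute 4 × 2400 = 9600 mm.
Top and bottom landings: 2 × 1500 = 3000 mm.
Total = 29824 + 9600 + 3000 = 42424 mm.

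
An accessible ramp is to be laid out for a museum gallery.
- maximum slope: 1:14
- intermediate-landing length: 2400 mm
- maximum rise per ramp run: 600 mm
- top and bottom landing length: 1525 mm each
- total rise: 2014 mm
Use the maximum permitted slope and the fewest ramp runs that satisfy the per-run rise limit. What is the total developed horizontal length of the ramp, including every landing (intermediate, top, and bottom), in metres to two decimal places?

2014 / 600 = 3.357 → round up to 4 ramp runs. That means 3 intermediate landings.
Ramp run (horizontal) at 1:14: 2014 × 14 = 28196 mm.
Intermediate landings: 3 × 2400 = 7200 mm.
Top and bottom landings: 2 × 1525 = 3050 mm.
Total = 28196 + 7200 + 3050 = 38446 mm.
= 38.45 m.

38.45 m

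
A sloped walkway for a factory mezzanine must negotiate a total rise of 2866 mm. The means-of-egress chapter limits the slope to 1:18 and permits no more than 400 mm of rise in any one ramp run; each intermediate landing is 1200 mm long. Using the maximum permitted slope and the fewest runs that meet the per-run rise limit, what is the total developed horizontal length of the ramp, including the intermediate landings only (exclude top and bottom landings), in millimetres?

59988 mm

2866 / 400 = 7.17, so 8 ramp runs are needed. That means 7 intermediate landings.
Horizontal run for 2866 mm of rise at 1:18 is 2866 × 18 = 51588 mm.
Intermediate landings: 7 × 1200 = 8400 mm.
Developed length = 51588 + 8400 = 59988 mm.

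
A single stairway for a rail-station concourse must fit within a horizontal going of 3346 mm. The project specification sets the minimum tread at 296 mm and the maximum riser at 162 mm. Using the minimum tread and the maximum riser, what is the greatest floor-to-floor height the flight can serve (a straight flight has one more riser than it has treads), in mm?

1944 mm

Treads that fit: ⌊3346 / 296⌋ = 11.
Risers = treads + 1 = 12.
Maximum height = 12 × 162 = 1944 mm.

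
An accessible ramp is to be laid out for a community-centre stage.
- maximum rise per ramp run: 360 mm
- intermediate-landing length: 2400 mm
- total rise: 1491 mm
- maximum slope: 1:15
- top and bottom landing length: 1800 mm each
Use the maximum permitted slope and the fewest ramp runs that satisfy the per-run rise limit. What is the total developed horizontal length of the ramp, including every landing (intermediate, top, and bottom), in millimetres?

35565 mm

1491 / 360 = 4.142 → round up to 5 ramp runs. That means 4 intermediate landings.
Ramp run (horizontal) at 1:15: 1491 × 15 = 22365 mm.
4 intermediate landings contribute 4 × 2400 = 9600 mm.
Top and bottom landings: 2 × 1800 = 3600 mm.
Total = 22365 + 9600 + 3600 = 35565 mm.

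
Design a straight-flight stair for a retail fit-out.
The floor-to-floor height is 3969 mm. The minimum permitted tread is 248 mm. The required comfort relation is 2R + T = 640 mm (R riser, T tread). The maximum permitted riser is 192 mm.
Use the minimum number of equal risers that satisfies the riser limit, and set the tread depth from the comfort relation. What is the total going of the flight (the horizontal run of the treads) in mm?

5240 mm

3969 / 192 = 20.67, so 21 risers are needed.
R = 3969 ÷ 21 = 189 mm.
T = 640 − 2·189 = 262 mm, which satisfies the 248 mm minimum.
21 risers give 20 treads; going = 20 × 262 = 5240 mm.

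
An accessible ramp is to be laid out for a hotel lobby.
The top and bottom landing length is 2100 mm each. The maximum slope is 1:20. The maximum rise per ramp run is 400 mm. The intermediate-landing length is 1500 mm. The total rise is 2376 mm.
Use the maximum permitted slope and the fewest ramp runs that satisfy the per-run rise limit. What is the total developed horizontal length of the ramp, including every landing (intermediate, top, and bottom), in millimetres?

2376 / 400 = 5.940 → round up to 6 ramp runs. That means 5 intermediate landings.
Horizontal run for 2376 mm of rise at 1:20 is 2376 × 20 = 47520 mm.
Intermediate landings: 5 × 1500 = 7500 mm.
Top and bottom landings: 2 × 2100 = 4200 mm.
Total = 47520 + 7500 + 4200 = 59220 mm.

59220 mm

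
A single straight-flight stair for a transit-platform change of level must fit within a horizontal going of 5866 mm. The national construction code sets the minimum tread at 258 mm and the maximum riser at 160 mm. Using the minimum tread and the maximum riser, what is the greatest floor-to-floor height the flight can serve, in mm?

5866 / 258 = 22.74, so 22 treads fit.
Risers = treads + 1 = 23.
Maximum height = 23 × 160 = 3680 mm.

3680 mm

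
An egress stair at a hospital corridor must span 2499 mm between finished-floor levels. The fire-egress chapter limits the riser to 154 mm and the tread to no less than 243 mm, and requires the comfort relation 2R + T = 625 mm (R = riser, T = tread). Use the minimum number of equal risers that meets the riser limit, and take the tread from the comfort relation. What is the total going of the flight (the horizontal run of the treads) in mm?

5296 mm

2499 / 154 = 16.23, so 17 risers are needed.
R = 2499 ÷ 17 = 147 mm.
From 2R + T = 625: T = 625 − 294 = 331 mm.
17 risers give 16 treads; going = 16 × 331 = 5296 mm.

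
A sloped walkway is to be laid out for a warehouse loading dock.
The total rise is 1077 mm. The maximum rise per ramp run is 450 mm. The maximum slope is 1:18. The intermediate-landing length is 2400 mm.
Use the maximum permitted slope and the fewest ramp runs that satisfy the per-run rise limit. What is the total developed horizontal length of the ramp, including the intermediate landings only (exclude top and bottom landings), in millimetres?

1077 / 450 = 2.393 → round up to 3 ramp runs. That means 2 intermediate landings.
Horizontal run for 1077 mm of rise at 1:18 is 1077 × 18 = 19386 mm.
Intermediate landings: 2 × 2400 = 4800 mm.
Total developed length = 19386 + 4800 = 24186 mm.

24186 mm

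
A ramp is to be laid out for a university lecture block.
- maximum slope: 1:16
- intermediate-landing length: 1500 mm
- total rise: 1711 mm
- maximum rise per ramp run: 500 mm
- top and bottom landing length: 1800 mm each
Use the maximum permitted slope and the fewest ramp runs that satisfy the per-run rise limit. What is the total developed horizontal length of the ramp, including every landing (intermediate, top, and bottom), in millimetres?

35476 mm

⌈1711/500⌉ = 4 ramp runs. That means 3 intermediate landings.
Ramp run (horizontal) at 1:16: 1711 × 16 = 27376 mm.
3 intermediate landings contribute 3 × 1500 = 4500 mm.
Top and bottom landings: 2 × 1800 = 3600 mm.
Total = 27376 + 4500 + 3600 = 35476 mm.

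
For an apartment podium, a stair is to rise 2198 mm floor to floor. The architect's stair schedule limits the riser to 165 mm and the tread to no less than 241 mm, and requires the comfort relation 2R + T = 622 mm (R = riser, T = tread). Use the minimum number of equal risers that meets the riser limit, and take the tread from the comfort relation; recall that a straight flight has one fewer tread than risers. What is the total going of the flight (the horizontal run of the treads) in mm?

2198 / 165 = 13.321 → round up to 14 risers.
Riser R = 2198 / 14 = 157 mm, within the 165 mm limit.
T = 622 − 2·157 = 308 mm, which satisfies the 241 mm minimum.
14 risers give 13 treads; going = 13 × 308 = 4004 mm.

4004 mm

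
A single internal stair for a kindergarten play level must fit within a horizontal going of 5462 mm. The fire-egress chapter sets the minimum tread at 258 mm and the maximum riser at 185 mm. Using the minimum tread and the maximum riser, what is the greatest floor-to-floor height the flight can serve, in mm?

5462 / 258 = 21.17, so 21 treads fit.
Risers = treads + 1 = 22.
Maximum height = 22 × 185 = 4070 mm.

4070 mm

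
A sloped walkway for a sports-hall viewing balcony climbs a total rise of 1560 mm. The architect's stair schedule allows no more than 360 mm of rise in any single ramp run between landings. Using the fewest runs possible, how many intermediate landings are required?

At most 360 each: 1560/360 = 4.33, giving 5 ramp runs.
5 runs are separated by 4 intermediate landings.

4 intermediate landings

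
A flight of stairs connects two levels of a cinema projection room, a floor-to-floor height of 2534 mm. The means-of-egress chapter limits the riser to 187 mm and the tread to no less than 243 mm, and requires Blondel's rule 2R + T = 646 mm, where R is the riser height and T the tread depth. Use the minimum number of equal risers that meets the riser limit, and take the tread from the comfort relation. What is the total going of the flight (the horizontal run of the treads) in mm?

3692 mm

At most 187 each: 2534/187 = 13.55, giving 14 risers.
Riser R = 2534 / 14 = 181 mm, within the 187 mm limit.
T = 646 − 2·181 = 284 mm, which satisfies the 243 mm minimum.
14 risers give 13 treads; going = 13 × 284 = 3692 mm.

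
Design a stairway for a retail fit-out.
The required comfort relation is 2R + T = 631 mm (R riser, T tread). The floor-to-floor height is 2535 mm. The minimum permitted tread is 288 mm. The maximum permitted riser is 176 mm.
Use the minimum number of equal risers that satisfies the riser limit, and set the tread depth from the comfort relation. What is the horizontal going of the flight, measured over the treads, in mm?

At most 176 each: 2535/176 = 14.40, giving 15 risers.
Riser R = 2535 / 15 = 169 mm, within the 176 mm limit.
T = 631 − 2·169 = 293 mm, which satisfies the 288 mm minimum.
15 risers give 14 treads; going = 14 × 293 = 4102 mm.

4102 mm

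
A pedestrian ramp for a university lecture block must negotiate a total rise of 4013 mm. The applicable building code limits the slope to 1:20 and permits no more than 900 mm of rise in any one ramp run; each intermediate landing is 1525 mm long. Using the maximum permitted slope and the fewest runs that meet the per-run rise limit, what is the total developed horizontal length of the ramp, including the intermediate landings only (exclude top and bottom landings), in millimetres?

4013 / 900 = 4.459 → round up to 5 ramp runs. That means 4 intermediate landings.
Horizontal run for 4013 mm of rise at 1:20 is 4013 × 20 = 80260 mm.
4 intermediate landings contribute 4 × 1525 = 6100 mm.
Developed length = 80260 + 6100 = 86360 mm.

86360 mm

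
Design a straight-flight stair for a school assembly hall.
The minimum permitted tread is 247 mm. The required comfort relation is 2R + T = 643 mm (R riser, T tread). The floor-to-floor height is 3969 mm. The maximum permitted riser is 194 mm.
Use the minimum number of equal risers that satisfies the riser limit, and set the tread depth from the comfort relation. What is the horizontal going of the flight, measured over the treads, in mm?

5300 mm

3969 / 194 = 20.46, so 21 risers are needed.
Each riser is 3969/21 = 189 mm (≤ 194 mm).
From 2R + T = 643: T = 643 − 378 = 265 mm.
21 risers give 20 treads; going = 20 × 265 = 5300 mm.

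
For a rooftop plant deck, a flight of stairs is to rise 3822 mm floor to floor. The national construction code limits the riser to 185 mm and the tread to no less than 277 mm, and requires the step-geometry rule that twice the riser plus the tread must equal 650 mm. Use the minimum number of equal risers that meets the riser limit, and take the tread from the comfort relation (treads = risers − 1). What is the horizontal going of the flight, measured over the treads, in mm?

5720 mm

3822 / 185 = 20.659 → round up to 21 risers.
Riser R = 3822 / 21 = 182 mm, within the 185 mm limit.
From 2R + T = 650: T = 650 − 364 = 286 mm.
Treads = 21 − 1 = 20; going = 20 × 286 = 5720 mm.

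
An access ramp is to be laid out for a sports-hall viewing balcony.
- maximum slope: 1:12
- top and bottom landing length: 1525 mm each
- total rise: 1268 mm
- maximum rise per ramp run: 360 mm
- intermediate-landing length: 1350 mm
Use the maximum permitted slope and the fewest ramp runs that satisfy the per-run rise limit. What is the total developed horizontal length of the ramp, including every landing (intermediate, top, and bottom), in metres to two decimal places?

22.32 m

1268 / 360 = 3.52, so 4 ramp runs are needed. That means 3 intermediate landings.
Horizontal run for 1268 mm of rise at 1:12 is 1268 × 12 = 15216 mm.
3 intermediate landings contribute 3 × 1350 = 4050 mm.
Top and bottom landings: 2 × 1525 = 3050 mm.
Total = 15216 + 4050 + 3050 = 22316 mm.
= 22.32 m.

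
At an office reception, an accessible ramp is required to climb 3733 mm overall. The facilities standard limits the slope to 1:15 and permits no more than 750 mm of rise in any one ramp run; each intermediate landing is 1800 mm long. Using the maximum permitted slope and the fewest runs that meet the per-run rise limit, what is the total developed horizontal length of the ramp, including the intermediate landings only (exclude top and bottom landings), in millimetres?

63195 mm

3733 / 750 = 4.98, so 5 ramp runs are needed. That means 4 intermediate landings.
Horizontal run for 3733 mm of rise at 1:15 is 3733 × 15 = 55995 mm.
Intermediate landings: 4 × 1800 = 7200 mm.
Developed length = 55995 + 7200 = 63195 mm.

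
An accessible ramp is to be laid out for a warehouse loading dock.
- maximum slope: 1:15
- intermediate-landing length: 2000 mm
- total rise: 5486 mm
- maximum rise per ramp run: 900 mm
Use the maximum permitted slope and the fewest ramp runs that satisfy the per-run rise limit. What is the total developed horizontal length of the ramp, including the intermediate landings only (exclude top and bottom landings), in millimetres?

5486 / 900 = 6.10, so 7 ramp runs are needed. That means 6 intermediate landings.
Ramp run (horizontal) at 1:15: 5486 × 15 = 82290 mm.
Intermediate landings: 6 × 2000 = 12000 mm.
Total developed length = 82290 + 12000 = 94290 mm.

94290 mm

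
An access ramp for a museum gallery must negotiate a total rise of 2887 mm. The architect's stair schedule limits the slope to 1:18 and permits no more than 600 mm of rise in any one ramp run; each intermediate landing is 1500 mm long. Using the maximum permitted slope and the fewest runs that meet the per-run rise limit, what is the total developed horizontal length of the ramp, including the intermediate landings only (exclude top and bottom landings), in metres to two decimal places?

57.97 m

At most 600 each: 2887/600 = 4.81, giving 5 ramp runs. That means 4 intermediate landings.
Ramp run (horizontal) at 1:18: 2887 × 18 = 51966 mm.
4 intermediate landings contribute 4 × 1500 = 6000 mm.
Total developed length = 51966 + 6000 = 57966 mm.
= 57.97 m.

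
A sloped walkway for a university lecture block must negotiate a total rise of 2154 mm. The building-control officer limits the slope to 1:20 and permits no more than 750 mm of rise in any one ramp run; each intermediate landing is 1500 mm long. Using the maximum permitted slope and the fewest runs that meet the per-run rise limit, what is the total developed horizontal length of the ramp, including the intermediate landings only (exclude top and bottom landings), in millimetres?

⌈2154/750⌉ = 3 ramp runs. That means 2 intermediate landings.
Horizontal run for 2154 mm of rise at 1:20 is 2154 × 20 = 43080 mm.
2 intermediate landings contribute 2 × 1500 = 3000 mm.
Total developed length = 43080 + 3000 = 46080 mm.

46080 mm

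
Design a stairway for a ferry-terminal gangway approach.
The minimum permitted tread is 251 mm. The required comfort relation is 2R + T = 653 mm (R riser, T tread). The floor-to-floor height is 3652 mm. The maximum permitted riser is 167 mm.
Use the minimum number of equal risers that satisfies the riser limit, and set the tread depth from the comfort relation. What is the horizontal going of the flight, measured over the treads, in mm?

6741 mm

3652 / 167 = 21.868 → round up to 22 risers.
Riser R = 3652 / 22 = 166 mm, within the 167 mm limit.
Tread T = 653 − 2 × 166 = 321 mm (≥ 251 mm).
Going = (22 − 1) × 321 = 6741 mm.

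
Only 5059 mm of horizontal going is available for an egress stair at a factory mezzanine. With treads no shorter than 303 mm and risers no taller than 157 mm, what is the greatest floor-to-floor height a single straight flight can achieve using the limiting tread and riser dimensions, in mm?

2669 mm

Treads that fit: ⌊5059 / 303⌋ = 16.
Risers = treads + 1 = 17.
Maximum height = 17 × 157 = 2669 mm.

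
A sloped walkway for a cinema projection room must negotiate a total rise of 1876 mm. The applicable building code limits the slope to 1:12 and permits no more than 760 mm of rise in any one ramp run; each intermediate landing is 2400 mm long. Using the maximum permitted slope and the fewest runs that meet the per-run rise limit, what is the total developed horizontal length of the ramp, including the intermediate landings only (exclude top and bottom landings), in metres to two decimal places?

27.31 m

1876 / 760 = 2.47, so 3 ramp runs are needed. That means 2 intermediate landings.
Horizontal run for 1876 mm of rise at 1:12 is 1876 × 12 = 22512 mm.
Intermediate landings: 2 × 2400 = 4800 mm.
Developed length = 22512 + 4800 = 27312 mm.
= 27.31 m.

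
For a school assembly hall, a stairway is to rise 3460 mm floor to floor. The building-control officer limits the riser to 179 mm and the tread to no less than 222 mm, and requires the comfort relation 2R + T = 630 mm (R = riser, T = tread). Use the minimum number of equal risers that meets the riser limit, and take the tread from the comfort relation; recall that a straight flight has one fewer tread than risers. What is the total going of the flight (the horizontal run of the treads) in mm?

5396 mm

3460 / 179 = 19.33, so 20 risers are needed.
Each riser is 3460/20 = 173 mm (≤ 179 mm).
T = 630 − 2·173 = 284 mm, which satisfies the 222 mm minimum.
Treads = 20 − 1 = 19; going = 19 × 284 = 5396 mm.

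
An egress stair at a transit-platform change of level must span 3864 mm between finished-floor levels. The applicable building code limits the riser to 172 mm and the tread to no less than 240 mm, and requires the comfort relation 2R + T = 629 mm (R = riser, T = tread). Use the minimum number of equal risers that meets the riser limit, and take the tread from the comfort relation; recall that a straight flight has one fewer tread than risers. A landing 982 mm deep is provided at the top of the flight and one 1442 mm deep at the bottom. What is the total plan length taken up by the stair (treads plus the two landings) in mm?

8870 mm

3864 / 172 = 22.47, so 23 risers are needed.
R = 3864 ÷ 23 = 168 mm.
Tread T = 629 − 2 × 168 = 293 mm (≥ 240 mm).
Going = (23 − 1) × 293 = 6446 mm.
Enclosure = 6446 + 982 + 1442 = 8870 mm.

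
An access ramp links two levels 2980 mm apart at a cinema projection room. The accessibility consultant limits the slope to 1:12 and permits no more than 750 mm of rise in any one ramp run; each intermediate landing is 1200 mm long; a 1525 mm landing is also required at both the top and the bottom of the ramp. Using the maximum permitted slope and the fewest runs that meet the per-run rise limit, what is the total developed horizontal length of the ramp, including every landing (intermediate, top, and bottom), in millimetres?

42410 mm

At most 750 each: 2980/750 = 3.97, giving 4 ramp runs. That means 3 intermediate landings.
Ramp run (horizontal) at 1:12: 2980 × 12 = 35760 mm.
Intermediate landings: 3 × 1200 = 3600 mm.
Top and bottom landings: 2 × 1525 = 3050 mm.
Total = 35760 + 3600 + 3050 = 42410 mm.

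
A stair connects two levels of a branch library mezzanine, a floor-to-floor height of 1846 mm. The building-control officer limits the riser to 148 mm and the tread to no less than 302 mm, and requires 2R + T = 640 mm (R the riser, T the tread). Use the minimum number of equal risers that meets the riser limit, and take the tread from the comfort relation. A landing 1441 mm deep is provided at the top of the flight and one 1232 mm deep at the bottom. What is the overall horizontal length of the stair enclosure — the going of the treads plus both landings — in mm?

6945 mm

1846 / 148 = 12.473 → round up to 13 risers.
Riser R = 1846 / 13 = 142 mm, within the 148 mm limit.
From 2R + T = 640: T = 640 − 284 = 356 mm.
Treads = 13 − 1 = 12; going = 12 × 356 = 4272 mm.
Add landings: 4272 + 1441 + 1232 = 6945 mm.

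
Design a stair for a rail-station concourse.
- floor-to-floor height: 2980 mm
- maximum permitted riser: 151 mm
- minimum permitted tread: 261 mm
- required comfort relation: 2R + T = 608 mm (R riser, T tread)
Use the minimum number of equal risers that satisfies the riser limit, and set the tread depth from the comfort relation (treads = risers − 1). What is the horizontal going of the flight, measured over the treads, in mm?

At most 151 each: 2980/151 = 19.74, giving 20 risers.
R = 2980 ÷ 20 = 149 mm.
From 2R + T = 608: T = 608 − 298 = 310 mm.
20 risers give 19 treads; going = 19 × 310 = 5890 mm.

5890 mm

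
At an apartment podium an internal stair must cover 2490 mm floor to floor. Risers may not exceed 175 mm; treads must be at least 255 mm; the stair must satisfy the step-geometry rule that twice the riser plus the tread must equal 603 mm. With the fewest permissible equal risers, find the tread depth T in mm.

271 mm

At most 175 each: 2490/175 = 14.23, giving 15 risers.
Riser R = 2490 / 15 = 166 mm, within the 175 mm limit.
T = 603 − 2·166 = 271 mm, which satisfies the 255 mm minimum.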